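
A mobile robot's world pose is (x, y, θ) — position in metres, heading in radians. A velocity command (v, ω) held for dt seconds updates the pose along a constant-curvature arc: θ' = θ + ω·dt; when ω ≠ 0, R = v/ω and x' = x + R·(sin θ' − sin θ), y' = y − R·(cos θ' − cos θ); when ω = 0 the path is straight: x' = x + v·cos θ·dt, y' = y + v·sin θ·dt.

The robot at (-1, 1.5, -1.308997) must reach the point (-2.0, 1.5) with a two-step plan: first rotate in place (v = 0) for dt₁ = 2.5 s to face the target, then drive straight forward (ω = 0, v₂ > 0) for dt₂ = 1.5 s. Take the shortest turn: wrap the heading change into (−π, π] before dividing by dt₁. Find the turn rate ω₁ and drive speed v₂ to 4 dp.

ω₁ = -0.7330, v₂ = 0.6667

heading to target = atan2(1.5−1.5, -2−-1) = 3.1416
Δθ = wrap(3.1416 − -1.3090) = -1.8326; ω₁ = Δθ/dt₁ = -0.7330
distance = √((-2−-1)² + (1.5−1.5)²) = 1.0000; v₂ = distance/dt₂ = 0.6667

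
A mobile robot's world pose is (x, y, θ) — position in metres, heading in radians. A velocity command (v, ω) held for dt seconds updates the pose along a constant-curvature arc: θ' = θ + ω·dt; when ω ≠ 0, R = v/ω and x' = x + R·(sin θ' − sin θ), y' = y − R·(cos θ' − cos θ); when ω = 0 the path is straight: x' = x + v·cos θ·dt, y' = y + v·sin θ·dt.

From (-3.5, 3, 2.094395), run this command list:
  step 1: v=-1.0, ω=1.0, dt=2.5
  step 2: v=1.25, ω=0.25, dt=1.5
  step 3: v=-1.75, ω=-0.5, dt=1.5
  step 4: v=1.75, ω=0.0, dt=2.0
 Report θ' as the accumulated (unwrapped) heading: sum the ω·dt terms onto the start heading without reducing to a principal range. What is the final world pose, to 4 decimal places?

step 1: θ'=4.5944 (R=-1.0000) → pose (-1.6409, 3.3823, 4.5944)
step 2: θ'=4.9694 (R=5.0000) → pose (-1.5115, 1.5227, 4.9694)
step 3: θ'=4.2194 (R=3.5000) → pose (-1.2096, 4.0688, 4.2194)
step 4: θ'=4.2194 (straight) → pose (-2.8661, 0.9856, 4.2194)

(-2.8661, 0.9856, 4.2194)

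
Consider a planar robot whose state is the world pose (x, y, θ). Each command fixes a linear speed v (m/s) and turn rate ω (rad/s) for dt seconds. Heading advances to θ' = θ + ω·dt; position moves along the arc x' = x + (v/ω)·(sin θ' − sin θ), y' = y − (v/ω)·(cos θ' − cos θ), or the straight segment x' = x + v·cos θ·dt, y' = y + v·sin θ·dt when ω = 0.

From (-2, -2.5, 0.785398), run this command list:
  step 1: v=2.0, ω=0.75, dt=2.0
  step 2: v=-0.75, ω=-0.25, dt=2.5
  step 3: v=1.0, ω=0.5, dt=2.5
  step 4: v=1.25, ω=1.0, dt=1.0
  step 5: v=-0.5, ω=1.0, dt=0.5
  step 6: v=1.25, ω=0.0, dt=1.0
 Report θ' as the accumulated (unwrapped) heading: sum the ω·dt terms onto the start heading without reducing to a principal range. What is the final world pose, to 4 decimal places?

(-4.0807, -0.0976, 4.4104)

step 1: θ'=2.2854 (R=2.6667) → pose (-1.8713, 1.1331, 2.2854)
step 2: θ'=1.6604 (R=3.0000) → pose (-1.1494, -0.5644, 1.6604)
step 3: θ'=2.9104 (R=2.0000) → pose (-2.6831, 1.2034, 2.9104)
step 4: θ'=3.9104 (R=1.2500) → pose (-3.8387, 0.8851, 3.9104)
step 5: θ'=4.4104 (R=-0.5000) → pose (-3.7089, 1.0958, 4.4104)
step 6: θ'=4.4104 (straight) → pose (-4.0807, -0.0976, 4.4104)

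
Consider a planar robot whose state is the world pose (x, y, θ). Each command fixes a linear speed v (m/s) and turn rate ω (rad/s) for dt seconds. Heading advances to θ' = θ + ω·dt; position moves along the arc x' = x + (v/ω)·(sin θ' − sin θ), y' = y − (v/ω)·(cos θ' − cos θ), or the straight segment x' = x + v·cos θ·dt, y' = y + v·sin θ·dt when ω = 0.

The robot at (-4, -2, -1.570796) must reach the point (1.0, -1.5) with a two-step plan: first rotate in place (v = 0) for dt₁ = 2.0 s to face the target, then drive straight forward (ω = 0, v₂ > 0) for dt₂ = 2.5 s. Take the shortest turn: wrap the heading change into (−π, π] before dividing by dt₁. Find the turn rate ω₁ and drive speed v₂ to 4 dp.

ω₁ = 0.8352, v₂ = 2.0100

heading to target = atan2(-1.5−-2, 1−-4) = 0.0997
Δθ = wrap(0.0997 − -1.5708) = 1.6705; ω₁ = Δθ/dt₁ = 0.8352
distance = √((1−-4)² + (-1.5−-2)²) = 5.0249; v₂ = distance/dt₂ = 2.0100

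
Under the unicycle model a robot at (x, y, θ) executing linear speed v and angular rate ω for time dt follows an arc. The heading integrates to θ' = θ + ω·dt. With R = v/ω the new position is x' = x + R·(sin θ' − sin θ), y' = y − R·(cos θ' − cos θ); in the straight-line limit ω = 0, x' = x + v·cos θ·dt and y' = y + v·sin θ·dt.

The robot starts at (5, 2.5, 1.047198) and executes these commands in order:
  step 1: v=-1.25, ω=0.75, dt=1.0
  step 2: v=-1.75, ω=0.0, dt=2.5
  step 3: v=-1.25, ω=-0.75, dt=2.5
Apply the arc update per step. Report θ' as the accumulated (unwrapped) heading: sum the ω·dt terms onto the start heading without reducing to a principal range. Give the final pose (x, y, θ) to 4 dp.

(4.0476, -5.0066, -0.0778)

step 1: θ'=1.7972 (R=-1.6667) → pose (4.8192, 1.2925, 1.7972)
step 2: θ'=1.7972 (straight) → pose (5.8013, -2.9708, 1.7972)
step 3: θ'=-0.0778 (R=1.6667) → pose (4.0476, -5.0066, -0.0778)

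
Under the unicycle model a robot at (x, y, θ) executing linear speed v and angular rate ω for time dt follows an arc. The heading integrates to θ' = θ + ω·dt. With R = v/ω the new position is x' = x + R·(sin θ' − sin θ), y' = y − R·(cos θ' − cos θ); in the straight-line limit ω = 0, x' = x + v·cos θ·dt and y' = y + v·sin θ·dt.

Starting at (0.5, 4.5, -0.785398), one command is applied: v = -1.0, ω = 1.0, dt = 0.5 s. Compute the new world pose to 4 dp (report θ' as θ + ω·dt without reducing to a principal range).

θ' = -0.7854 + 1.0·0.5 = -0.2854
R = v/ω = -1.0/1.0 = -1.0000
x' = 0.5 + -1.0000·(sin -0.2854 − sin -0.7854) = 0.0744
y' = 4.5 − -1.0000·(cos -0.2854 − cos -0.7854) = 4.7524

(0.0744, 4.7524, -0.2854)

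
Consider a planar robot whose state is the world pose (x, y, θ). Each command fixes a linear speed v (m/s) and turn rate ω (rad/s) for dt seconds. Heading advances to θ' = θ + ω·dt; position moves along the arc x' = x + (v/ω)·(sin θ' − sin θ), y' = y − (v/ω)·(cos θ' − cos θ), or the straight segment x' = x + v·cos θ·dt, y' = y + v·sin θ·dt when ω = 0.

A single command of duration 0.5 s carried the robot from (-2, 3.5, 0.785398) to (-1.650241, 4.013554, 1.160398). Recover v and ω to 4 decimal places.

v = 1.2500, ω = 0.7500

Δθ = 1.160398 − 0.785398 = 0.375000
ω = Δθ/dt = 0.375000/0.5 = 0.7500
R = −Δy/(cos θ' − cos θ) = 1.6667
v = R·ω = 1.6667·0.7500 = 1.2500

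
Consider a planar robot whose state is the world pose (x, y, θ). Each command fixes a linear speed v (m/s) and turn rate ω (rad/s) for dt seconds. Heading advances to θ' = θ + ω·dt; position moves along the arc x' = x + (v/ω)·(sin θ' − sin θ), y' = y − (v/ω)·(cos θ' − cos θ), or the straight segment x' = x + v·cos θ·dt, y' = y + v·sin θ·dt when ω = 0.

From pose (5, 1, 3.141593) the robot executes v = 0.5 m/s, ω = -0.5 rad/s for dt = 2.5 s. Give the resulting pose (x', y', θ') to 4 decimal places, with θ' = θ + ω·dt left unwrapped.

(4.0510, 1.6847, 1.8916)

θ' = 3.1416 + -0.5·2.5 = 1.8916
R = v/ω = 0.5/-0.5 = -1.0000
x' = 5 + -1.0000·(sin 1.8916 − sin 3.1416) = 4.0510
y' = 1 − -1.0000·(cos 1.8916 − cos 3.1416) = 1.6847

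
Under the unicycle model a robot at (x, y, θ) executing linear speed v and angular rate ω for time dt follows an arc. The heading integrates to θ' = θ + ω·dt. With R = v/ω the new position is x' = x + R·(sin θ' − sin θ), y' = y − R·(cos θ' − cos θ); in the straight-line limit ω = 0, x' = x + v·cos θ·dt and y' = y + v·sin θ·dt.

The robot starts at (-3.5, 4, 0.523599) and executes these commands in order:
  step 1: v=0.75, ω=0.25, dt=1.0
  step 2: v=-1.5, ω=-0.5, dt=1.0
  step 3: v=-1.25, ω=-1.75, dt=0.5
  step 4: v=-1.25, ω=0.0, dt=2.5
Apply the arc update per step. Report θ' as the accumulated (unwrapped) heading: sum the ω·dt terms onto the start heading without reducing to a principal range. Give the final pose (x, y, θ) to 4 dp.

(-7.3632, 5.5765, -0.6014)

step 1: θ'=0.7736 (R=3.0000) → pose (-2.9039, 4.4519, 0.7736)
step 2: θ'=0.2736 (R=3.0000) → pose (-4.1894, 3.7097, 0.2736)
step 3: θ'=-0.6014 (R=0.7143) → pose (-4.7865, 3.8084, -0.6014)
step 4: θ'=-0.6014 (straight) → pose (-7.3632, 5.5765, -0.6014)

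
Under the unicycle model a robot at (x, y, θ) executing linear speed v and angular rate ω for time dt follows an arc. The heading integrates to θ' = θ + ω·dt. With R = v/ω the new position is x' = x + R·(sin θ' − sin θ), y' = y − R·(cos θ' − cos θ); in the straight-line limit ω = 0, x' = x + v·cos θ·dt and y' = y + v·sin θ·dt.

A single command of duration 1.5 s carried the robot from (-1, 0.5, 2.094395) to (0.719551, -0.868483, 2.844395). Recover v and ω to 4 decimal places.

v = -1.5000, ω = 0.5000

Δθ = 2.844395 − 2.094395 = 0.750000
ω = Δθ/dt = 0.750000/1.5 = 0.5000
R = Δx/(sin θ' − sin θ) = -3.0000
v = R·ω = -3.0000·0.5000 = -1.5000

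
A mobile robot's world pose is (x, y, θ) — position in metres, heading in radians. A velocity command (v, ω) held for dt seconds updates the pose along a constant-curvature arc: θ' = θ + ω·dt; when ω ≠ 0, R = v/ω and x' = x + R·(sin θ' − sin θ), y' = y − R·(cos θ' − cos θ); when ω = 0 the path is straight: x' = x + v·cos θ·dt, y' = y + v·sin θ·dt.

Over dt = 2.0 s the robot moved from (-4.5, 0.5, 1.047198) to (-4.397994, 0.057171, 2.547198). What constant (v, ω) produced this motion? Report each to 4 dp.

Δθ = 2.547198 − 1.047198 = 1.500000
ω = Δθ/dt = 1.500000/2.0 = 0.7500
R = −Δy/(cos θ' − cos θ) = -0.3333
v = R·ω = -0.3333·0.7500 = -0.2500

v = -0.2500, ω = 0.7500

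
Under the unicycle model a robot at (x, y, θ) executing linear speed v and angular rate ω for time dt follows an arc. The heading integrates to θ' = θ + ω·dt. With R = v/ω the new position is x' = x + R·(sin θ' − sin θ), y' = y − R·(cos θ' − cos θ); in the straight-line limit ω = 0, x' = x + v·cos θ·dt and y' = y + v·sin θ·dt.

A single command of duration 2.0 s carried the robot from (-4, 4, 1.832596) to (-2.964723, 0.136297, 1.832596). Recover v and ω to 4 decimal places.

v = -2.0000, ω = 0.0000

Δθ = 1.832596 − 1.832596 = 0.000000
ω = Δθ/dt = 0.000000/2.0 = 0.0000
ω = 0 → v = (Δx·cos θ + Δy·sin θ)/dt = -2.0000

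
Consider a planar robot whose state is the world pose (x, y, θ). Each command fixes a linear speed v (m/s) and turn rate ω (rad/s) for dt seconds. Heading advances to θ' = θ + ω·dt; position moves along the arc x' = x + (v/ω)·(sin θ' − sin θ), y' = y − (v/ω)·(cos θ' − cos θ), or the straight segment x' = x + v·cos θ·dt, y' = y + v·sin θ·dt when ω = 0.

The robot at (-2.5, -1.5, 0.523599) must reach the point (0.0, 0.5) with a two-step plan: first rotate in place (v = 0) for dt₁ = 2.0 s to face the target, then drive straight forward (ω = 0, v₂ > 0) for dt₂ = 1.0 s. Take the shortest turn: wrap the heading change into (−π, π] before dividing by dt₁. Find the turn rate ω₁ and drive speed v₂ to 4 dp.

heading to target = atan2(0.5−-1.5, 0−-2.5) = 0.6747
Δθ = wrap(0.6747 − 0.5236) = 0.1511; ω₁ = Δθ/dt₁ = 0.0756
distance = √((0−-2.5)² + (0.5−-1.5)²) = 3.2016; v₂ = distance/dt₂ = 3.2016

ω₁ = 0.0756, v₂ = 3.2016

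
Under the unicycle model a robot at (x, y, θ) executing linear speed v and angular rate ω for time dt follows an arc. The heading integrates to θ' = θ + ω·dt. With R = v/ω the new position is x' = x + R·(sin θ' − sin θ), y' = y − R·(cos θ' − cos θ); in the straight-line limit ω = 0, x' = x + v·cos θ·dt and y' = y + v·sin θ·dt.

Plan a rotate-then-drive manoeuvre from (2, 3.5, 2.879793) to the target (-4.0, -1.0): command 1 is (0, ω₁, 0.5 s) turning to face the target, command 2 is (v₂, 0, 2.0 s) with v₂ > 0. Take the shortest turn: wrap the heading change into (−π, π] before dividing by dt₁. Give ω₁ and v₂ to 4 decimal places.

ω₁ = 1.8106, v₂ = 3.7500

heading to target = atan2(-1−3.5, -4−2) = -2.4981
Δθ = wrap(-2.4981 − 2.8798) = 0.9053; ω₁ = Δθ/dt₁ = 1.8106
distance = √((-4−2)² + (-1−3.5)²) = 7.5000; v₂ = distance/dt₂ = 3.7500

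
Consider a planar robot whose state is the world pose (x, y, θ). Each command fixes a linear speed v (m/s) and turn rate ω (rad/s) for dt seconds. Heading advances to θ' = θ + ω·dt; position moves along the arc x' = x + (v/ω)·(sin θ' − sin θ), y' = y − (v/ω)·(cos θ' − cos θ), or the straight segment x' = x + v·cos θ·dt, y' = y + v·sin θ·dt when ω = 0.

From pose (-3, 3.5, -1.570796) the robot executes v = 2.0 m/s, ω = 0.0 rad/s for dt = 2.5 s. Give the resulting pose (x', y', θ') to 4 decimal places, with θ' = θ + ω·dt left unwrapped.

(-3.0000, -1.5000, -1.5708)

θ' = -1.5708 + 0.0·2.5 = -1.5708
ω = 0 → straight: x' = -3 + 2.0·cos(-1.5708)·2.5 = -3.0000
y' = 3.5 + 2.0·sin(-1.5708)·2.5 = -1.5000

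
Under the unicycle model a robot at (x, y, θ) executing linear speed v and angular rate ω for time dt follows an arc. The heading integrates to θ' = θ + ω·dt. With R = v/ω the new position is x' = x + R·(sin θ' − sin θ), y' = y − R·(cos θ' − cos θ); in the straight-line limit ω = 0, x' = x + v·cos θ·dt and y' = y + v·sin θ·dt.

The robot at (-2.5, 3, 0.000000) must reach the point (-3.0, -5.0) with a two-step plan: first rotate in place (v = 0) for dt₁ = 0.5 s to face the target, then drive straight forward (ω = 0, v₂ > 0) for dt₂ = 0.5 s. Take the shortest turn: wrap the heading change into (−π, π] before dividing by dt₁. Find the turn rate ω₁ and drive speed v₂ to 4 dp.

ω₁ = -3.2664, v₂ = 16.0312

heading to target = atan2(-5−3, -3−-2.5) = -1.6332
Δθ = wrap(-1.6332 − 0.0000) = -1.6332; ω₁ = Δθ/dt₁ = -3.2664
distance = √((-3−-2.5)² + (-5−3)²) = 8.0156; v₂ = distance/dt₂ = 16.0312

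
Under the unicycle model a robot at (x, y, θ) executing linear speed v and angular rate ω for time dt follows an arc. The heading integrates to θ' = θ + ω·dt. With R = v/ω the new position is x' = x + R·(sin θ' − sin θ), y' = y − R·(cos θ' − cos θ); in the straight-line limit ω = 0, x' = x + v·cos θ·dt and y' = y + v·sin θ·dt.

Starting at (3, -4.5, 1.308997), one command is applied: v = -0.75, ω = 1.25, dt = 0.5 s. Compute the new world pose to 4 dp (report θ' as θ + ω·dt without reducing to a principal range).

θ' = 1.3090 + 1.25·0.5 = 1.9340
R = v/ω = -0.75/1.25 = -0.6000
x' = 3 + -0.6000·(sin 1.9340 − sin 1.3090) = 3.0187
y' = -4.5 − -0.6000·(cos 1.9340 − cos 1.3090) = -4.8685

(3.0187, -4.8685, 1.9340)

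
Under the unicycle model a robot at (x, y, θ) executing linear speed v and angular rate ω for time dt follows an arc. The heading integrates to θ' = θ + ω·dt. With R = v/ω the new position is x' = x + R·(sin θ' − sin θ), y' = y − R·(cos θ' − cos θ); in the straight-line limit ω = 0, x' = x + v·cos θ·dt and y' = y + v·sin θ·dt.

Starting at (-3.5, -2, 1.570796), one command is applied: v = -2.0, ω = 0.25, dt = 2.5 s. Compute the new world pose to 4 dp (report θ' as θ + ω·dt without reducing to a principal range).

(-1.9877, -6.6808, 2.1958)

θ' = 1.5708 + 0.25·2.5 = 2.1958
R = v/ω = -2.0/0.25 = -8.0000
x' = -3.5 + -8.0000·(sin 2.1958 − sin 1.5708) = -1.9877
y' = -2 − -8.0000·(cos 2.1958 − cos 1.5708) = -6.6808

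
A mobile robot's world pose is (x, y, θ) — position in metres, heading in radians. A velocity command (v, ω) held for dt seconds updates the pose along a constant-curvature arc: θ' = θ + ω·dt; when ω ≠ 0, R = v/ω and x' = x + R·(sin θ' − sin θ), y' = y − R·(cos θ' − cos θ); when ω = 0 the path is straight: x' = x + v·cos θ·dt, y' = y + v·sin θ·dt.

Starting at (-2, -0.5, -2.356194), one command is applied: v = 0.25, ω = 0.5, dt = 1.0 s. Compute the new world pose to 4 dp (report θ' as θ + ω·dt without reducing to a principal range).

(-2.1262, -0.7128, -1.8562)

θ' = -2.3562 + 0.5·1.0 = -1.8562
R = v/ω = 0.25/0.5 = 0.5000
x' = -2 + 0.5000·(sin -1.8562 − sin -2.3562) = -2.1262
y' = -0.5 − 0.5000·(cos -1.8562 − cos -2.3562) = -0.7128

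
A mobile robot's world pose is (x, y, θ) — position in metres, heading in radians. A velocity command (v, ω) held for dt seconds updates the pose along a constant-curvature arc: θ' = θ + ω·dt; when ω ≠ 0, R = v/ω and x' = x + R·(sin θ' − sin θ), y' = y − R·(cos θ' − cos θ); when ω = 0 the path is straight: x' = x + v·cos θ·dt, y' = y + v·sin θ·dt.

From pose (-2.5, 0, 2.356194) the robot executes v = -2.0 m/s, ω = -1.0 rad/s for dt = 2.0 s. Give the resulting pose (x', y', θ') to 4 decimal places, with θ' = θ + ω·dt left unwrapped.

(-3.2168, -3.2887, 0.3562)

θ' = 2.3562 + -1.0·2.0 = 0.3562
R = v/ω = -2.0/-1.0 = 2.0000
x' = -2.5 + 2.0000·(sin 0.3562 − sin 2.3562) = -3.2168
y' = 0 − 2.0000·(cos 0.3562 − cos 2.3562) = -3.2887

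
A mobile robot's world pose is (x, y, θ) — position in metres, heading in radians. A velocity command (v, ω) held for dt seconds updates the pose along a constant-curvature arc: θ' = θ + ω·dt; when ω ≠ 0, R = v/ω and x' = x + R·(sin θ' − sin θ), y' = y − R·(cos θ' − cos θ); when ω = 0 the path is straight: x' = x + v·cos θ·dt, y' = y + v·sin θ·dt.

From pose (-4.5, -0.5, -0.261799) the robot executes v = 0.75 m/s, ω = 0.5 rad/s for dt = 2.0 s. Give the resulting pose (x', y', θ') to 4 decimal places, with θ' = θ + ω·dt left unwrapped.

θ' = -0.2618 + 0.5·2.0 = 0.7382
R = v/ω = 0.75/0.5 = 1.5000
x' = -4.5 + 1.5000·(sin 0.7382 − sin -0.2618) = -3.1023
y' = -0.5 − 1.5000·(cos 0.7382 − cos -0.2618) = -0.1606

(-3.1023, -0.1606, 0.7382)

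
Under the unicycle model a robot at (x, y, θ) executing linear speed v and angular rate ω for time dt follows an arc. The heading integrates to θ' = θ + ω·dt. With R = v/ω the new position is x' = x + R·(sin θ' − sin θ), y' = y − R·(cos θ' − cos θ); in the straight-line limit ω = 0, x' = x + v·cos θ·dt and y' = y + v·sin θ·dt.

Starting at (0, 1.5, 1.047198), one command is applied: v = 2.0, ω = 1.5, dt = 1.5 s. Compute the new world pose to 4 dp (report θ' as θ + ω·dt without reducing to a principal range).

θ' = 1.0472 + 1.5·1.5 = 3.2972
R = v/ω = 2.0/1.5 = 1.3333
x' = 0 + 1.3333·(sin 3.2972 − sin 1.0472) = -1.3613
y' = 1.5 − 1.3333·(cos 3.2972 − cos 1.0472) = 3.4839

(-1.3613, 3.4839, 3.2972)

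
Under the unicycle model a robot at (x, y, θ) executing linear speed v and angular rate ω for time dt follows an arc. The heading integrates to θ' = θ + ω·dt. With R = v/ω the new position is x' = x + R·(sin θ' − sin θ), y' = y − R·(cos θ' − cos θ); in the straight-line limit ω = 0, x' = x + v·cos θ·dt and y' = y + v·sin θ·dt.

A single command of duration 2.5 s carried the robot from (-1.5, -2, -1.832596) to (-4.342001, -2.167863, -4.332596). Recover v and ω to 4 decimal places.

Δθ = -4.332596 − -1.832596 = -2.500000
ω = Δθ/dt = -2.500000/2.5 = -1.0000
R = Δx/(sin θ' − sin θ) = -1.5000
v = R·ω = -1.5000·-1.0000 = 1.5000

v = 1.5000, ω = -1.0000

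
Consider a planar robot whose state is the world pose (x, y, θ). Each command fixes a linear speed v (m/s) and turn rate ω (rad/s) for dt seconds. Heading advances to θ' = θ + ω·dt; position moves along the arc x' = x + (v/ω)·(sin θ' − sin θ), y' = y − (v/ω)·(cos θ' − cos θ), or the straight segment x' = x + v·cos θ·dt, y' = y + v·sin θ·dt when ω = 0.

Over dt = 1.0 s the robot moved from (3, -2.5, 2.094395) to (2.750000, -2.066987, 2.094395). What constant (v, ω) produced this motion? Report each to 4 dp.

v = 0.5000, ω = 0.0000

Δθ = 2.094395 − 2.094395 = 0.000000
ω = Δθ/dt = 0.000000/1.0 = 0.0000
ω = 0 → v = (Δx·cos θ + Δy·sin θ)/dt = 0.5000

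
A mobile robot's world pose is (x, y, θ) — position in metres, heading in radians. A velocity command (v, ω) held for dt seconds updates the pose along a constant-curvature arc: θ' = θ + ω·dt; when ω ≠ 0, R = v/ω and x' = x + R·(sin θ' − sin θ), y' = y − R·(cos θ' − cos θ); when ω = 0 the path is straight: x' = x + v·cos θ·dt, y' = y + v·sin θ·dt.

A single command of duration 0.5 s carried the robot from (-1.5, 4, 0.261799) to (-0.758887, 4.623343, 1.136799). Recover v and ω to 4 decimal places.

Δθ = 1.136799 − 0.261799 = 0.875000
ω = Δθ/dt = 0.875000/0.5 = 1.7500
R = Δx/(sin θ' − sin θ) = 1.1429
v = R·ω = 1.1429·1.7500 = 2.0000

v = 2.0000, ω = 1.7500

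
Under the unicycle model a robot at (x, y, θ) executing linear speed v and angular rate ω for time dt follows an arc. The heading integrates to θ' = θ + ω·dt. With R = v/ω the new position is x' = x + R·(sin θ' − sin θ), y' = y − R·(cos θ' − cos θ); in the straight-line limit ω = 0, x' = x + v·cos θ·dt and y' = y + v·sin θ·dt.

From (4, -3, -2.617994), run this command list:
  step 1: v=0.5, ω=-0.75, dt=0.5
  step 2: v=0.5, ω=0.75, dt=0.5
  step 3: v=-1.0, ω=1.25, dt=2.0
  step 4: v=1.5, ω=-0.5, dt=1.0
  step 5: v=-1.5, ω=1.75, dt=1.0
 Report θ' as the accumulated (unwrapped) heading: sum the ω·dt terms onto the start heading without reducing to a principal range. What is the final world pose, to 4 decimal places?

(3.3374, -2.5451, 1.1320)

step 1: θ'=-2.9930 (R=-0.6667) → pose (3.7654, -3.0820, -2.9930)
step 2: θ'=-2.6180 (R=0.6667) → pose (3.5307, -3.1639, -2.6180)
step 3: θ'=-0.1180 (R=-0.8000) → pose (3.2249, -1.6767, -0.1180)
step 4: θ'=-0.6180 (R=-3.0000) → pose (4.6100, -2.2107, -0.6180)
step 5: θ'=1.1320 (R=-0.8571) → pose (3.3374, -2.5451, 1.1320)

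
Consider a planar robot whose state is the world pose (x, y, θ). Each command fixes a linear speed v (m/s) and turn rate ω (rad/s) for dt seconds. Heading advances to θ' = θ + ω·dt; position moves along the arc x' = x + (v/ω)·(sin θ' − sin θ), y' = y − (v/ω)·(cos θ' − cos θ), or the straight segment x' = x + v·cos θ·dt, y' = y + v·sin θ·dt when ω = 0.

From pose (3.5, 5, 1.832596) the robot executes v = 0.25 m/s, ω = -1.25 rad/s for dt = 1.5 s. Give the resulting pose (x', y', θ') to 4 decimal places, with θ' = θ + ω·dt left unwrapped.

θ' = 1.8326 + -1.25·1.5 = -0.0424
R = v/ω = 0.25/-1.25 = -0.2000
x' = 3.5 + -0.2000·(sin -0.0424 − sin 1.8326) = 3.7017
y' = 5 − -0.2000·(cos -0.0424 − cos 1.8326) = 5.2516

(3.7017, 5.2516, -0.0424)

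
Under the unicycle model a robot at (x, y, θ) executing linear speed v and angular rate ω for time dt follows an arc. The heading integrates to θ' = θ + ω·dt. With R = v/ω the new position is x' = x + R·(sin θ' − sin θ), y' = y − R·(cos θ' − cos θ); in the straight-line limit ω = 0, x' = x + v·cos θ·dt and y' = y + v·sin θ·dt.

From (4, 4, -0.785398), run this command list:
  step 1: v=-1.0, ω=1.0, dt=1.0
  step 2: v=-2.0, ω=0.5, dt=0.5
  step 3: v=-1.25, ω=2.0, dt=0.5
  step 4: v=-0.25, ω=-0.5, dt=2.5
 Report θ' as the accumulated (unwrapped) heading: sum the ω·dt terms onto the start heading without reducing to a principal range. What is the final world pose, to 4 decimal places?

(1.4074, 3.0097, 0.2146)

step 1: θ'=0.2146 (R=-1.0000) → pose (3.0799, 4.2700, 0.2146)
step 2: θ'=0.4646 (R=-4.0000) → pose (2.1395, 3.9377, 0.4646)
step 3: θ'=1.4646 (R=-0.6250) → pose (1.7981, 3.4452, 1.4646)
step 4: θ'=0.2146 (R=0.5000) → pose (1.4074, 3.0097, 0.2146)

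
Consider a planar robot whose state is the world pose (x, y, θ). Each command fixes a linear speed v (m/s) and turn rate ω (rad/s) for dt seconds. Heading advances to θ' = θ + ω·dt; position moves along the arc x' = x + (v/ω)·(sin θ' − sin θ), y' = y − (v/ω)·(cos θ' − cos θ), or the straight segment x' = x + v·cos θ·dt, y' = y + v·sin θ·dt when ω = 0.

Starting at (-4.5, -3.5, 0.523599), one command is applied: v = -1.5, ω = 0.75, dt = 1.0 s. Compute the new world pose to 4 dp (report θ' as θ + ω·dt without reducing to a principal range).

(-5.4123, -4.6464, 1.2736)

θ' = 0.5236 + 0.75·1.0 = 1.2736
R = v/ω = -1.5/0.75 = -2.0000
x' = -4.5 + -2.0000·(sin 1.2736 − sin 0.5236) = -5.4123
y' = -3.5 − -2.0000·(cos 1.2736 − cos 0.5236) = -4.6464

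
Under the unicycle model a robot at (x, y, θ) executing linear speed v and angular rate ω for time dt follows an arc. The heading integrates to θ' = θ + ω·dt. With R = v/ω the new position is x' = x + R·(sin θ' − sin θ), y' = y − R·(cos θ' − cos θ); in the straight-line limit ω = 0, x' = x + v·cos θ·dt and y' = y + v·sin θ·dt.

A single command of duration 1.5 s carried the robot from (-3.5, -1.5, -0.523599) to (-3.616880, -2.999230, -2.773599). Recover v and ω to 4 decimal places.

Δθ = -2.773599 − -0.523599 = -2.250000
ω = Δθ/dt = -2.250000/1.5 = -1.5000
R = −Δy/(cos θ' − cos θ) = -0.8333
v = R·ω = -0.8333·-1.5000 = 1.2500

v = 1.2500, ω = -1.5000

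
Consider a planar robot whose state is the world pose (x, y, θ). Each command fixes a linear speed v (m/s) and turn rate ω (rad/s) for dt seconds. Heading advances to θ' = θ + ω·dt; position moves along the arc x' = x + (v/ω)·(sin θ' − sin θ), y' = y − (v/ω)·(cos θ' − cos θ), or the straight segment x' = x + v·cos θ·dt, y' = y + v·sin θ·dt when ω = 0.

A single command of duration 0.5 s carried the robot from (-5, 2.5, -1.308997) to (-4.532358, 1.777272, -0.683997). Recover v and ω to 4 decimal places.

v = 1.7500, ω = 1.2500

Δθ = -0.683997 − -1.308997 = 0.625000
ω = Δθ/dt = 0.625000/0.5 = 1.2500
R = −Δy/(cos θ' − cos θ) = 1.4000
v = R·ω = 1.4000·1.2500 = 1.7500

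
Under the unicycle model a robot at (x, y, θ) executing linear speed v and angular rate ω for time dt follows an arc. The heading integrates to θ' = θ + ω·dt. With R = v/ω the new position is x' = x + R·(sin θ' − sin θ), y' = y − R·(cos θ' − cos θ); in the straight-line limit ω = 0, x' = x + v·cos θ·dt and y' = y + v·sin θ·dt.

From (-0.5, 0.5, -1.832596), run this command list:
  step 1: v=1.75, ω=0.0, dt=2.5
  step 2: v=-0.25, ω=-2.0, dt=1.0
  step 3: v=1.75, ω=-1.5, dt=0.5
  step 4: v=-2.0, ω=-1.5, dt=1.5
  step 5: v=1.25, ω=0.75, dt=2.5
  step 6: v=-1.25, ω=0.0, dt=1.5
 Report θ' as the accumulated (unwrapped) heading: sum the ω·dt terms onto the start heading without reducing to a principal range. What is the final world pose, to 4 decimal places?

step 1: θ'=-1.8326 (straight) → pose (-1.6323, -3.7259, -1.8326)
step 2: θ'=-3.8326 (R=0.1250) → pose (-1.4319, -3.6620, -3.8326)
step 3: θ'=-4.5826 (R=-1.1667) → pose (-1.8453, -2.9139, -4.5826)
step 4: θ'=-6.8326 (R=1.3333) → pose (-3.8636, -4.2236, -6.8326)
step 5: θ'=-4.9576 (R=1.6667) → pose (-1.3765, -3.2068, -4.9576)
step 6: θ'=-4.9576 (straight) → pose (-1.8317, -5.0257, -4.9576)

(-1.8317, -5.0257, -4.9576)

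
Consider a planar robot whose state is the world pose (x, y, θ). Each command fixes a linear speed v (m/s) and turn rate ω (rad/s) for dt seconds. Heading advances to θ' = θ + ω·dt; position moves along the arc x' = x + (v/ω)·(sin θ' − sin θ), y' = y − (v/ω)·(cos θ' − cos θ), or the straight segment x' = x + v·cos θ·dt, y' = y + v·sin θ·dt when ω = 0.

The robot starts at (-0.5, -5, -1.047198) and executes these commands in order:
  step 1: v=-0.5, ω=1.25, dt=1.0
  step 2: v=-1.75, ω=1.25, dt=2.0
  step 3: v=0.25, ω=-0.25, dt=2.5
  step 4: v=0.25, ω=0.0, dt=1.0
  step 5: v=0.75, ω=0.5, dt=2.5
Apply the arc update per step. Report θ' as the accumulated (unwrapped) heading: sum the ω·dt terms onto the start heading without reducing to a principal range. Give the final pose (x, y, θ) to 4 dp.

(-3.3995, -6.0629, 3.3278)

step 1: θ'=0.2028 (R=-0.4000) → pose (-0.9270, -4.8082, 0.2028)
step 2: θ'=2.7028 (R=-1.4000) → pose (-1.2398, -7.4469, 2.7028)
step 3: θ'=2.0778 (R=-1.0000) → pose (-1.6891, -7.0272, 2.0778)
step 4: θ'=2.0778 (straight) → pose (-1.8105, -6.8086, 2.0778)
step 5: θ'=3.3278 (R=1.5000) → pose (-3.3995, -6.0629, 3.3278)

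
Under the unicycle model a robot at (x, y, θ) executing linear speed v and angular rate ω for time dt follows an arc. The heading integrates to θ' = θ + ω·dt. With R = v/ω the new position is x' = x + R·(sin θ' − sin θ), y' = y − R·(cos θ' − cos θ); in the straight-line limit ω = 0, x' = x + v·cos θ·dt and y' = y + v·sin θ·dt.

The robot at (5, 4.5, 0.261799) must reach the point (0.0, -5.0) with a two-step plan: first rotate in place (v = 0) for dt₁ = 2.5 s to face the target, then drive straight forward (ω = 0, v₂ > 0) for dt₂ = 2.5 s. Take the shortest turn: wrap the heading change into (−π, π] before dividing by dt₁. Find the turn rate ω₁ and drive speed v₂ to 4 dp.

ω₁ = -0.9268, v₂ = 4.2942

heading to target = atan2(-5−4.5, 0−5) = -2.0553
Δθ = wrap(-2.0553 − 0.2618) = -2.3171; ω₁ = Δθ/dt₁ = -0.9268
distance = √((0−5)² + (-5−4.5)²) = 10.7355; v₂ = distance/dt₂ = 4.2942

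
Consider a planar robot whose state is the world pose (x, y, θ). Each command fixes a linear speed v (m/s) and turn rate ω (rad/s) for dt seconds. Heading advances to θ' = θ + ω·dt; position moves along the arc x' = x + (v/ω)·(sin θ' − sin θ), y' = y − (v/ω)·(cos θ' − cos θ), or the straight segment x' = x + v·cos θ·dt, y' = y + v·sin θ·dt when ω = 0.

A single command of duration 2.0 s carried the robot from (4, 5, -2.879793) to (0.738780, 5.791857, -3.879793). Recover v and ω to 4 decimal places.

v = 1.7500, ω = -0.5000

Δθ = -3.879793 − -2.879793 = -1.000000
ω = Δθ/dt = -1.000000/2.0 = -0.5000
R = Δx/(sin θ' − sin θ) = -3.5000
v = R·ω = -3.5000·-0.5000 = 1.7500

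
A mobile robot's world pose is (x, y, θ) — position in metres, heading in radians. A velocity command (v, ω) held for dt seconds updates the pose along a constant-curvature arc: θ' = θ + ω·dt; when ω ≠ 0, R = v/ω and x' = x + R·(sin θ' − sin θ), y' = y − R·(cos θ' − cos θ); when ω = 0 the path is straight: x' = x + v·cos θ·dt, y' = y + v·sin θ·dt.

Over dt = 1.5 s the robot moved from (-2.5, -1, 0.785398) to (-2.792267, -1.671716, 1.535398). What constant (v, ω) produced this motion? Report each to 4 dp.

Δθ = 1.535398 − 0.785398 = 0.750000
ω = Δθ/dt = 0.750000/1.5 = 0.5000
R = −Δy/(cos θ' − cos θ) = -1.0000
v = R·ω = -1.0000·0.5000 = -0.5000

v = -0.5000, ω = 0.5000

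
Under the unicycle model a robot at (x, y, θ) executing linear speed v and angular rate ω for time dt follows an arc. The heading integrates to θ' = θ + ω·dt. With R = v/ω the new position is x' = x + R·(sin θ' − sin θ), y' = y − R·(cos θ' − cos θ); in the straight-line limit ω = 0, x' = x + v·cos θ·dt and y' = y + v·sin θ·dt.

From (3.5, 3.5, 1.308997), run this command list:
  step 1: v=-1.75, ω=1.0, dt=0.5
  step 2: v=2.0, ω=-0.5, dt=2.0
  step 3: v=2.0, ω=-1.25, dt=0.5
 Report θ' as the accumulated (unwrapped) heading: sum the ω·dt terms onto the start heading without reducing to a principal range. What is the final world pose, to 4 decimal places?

(5.3475, 6.8075, 0.1840)

step 1: θ'=1.8090 (R=-1.7500) → pose (3.4898, 2.6341, 1.8090)
step 2: θ'=0.8090 (R=-4.0000) → pose (4.4825, 6.3389, 0.8090)
step 3: θ'=0.1840 (R=-1.6000) → pose (5.3475, 6.8075, 0.1840)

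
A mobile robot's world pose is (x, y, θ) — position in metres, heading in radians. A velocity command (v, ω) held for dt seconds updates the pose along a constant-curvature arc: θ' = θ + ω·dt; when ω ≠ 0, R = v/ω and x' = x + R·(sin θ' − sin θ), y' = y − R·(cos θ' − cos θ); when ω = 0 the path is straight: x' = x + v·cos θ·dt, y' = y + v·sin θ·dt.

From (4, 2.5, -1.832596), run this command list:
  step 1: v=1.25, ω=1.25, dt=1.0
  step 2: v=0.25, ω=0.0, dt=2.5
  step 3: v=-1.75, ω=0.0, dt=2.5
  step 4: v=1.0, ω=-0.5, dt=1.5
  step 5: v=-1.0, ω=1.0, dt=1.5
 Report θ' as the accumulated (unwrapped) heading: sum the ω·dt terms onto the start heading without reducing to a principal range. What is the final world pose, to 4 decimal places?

step 1: θ'=-0.5826 (R=1.0000) → pose (4.4157, 1.4061, -0.5826)
step 2: θ'=-0.5826 (straight) → pose (4.9376, 1.0623, -0.5826)
step 3: θ'=-0.5826 (straight) → pose (1.2843, 3.4694, -0.5826)
step 4: θ'=-1.3326 (R=-2.0000) → pose (2.1275, 2.2712, -1.3326)
step 5: θ'=0.1674 (R=-1.0000) → pose (0.9891, 3.0213, 0.1674)

(0.9891, 3.0213, 0.1674)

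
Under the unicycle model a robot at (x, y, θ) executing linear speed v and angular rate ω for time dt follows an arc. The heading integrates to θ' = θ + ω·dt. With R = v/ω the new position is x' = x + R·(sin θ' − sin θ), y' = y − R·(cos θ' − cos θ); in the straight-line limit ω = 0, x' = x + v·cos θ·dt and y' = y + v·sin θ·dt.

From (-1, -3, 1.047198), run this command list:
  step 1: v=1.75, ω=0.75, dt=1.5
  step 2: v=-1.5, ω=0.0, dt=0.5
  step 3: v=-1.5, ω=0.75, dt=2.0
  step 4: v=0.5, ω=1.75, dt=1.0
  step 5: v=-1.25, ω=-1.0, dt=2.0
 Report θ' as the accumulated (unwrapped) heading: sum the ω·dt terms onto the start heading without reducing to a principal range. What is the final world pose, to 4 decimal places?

step 1: θ'=2.1722 (R=2.3333) → pose (-1.0968, -0.5131, 2.1722)
step 2: θ'=2.1722 (straight) → pose (-0.6724, -1.1315, 2.1722)
step 3: θ'=3.6722 (R=-2.0000) → pose (1.9888, -1.7249, 3.6722)
step 4: θ'=5.4222 (R=0.2857) → pose (1.9166, -2.1576, 5.4222)
step 5: θ'=3.4222 (R=1.2500) → pose (2.5186, -0.1419, 3.4222)

(2.5186, -0.1419, 3.4222)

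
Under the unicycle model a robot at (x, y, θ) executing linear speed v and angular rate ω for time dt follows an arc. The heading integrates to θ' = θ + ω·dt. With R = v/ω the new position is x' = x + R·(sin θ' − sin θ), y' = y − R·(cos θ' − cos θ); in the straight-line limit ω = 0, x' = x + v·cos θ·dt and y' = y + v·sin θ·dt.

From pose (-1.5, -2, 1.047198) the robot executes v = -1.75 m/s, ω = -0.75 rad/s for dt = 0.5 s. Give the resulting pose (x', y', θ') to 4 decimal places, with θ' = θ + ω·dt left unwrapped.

(-2.0677, -2.6591, 0.6722)

θ' = 1.0472 + -0.75·0.5 = 0.6722
R = v/ω = -1.75/-0.75 = 2.3333
x' = -1.5 + 2.3333·(sin 0.6722 − sin 1.0472) = -2.0677
y' = -2 − 2.3333·(cos 0.6722 − cos 1.0472) = -2.6591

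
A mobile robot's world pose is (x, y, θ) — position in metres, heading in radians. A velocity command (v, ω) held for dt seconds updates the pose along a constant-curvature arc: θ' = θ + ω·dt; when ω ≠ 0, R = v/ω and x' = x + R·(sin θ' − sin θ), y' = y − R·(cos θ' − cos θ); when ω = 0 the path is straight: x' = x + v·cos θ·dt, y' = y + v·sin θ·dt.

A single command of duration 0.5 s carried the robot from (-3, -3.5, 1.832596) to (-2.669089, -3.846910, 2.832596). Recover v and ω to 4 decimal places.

Δθ = 2.832596 − 1.832596 = 1.000000
ω = Δθ/dt = 1.000000/0.5 = 2.0000
R = −Δy/(cos θ' − cos θ) = -0.5000
v = R·ω = -0.5000·2.0000 = -1.0000

v = -1.0000, ω = 2.0000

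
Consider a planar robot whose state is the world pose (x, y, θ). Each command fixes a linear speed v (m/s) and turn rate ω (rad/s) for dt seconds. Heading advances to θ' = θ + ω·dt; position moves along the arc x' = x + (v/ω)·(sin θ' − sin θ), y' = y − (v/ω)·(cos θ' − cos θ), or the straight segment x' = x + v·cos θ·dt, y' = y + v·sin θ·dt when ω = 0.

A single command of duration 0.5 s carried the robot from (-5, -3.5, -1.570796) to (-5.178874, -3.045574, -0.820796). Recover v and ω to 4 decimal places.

Δθ = -0.820796 − -1.570796 = 0.750000
ω = Δθ/dt = 0.750000/0.5 = 1.5000
R = −Δy/(cos θ' − cos θ) = -0.6667
v = R·ω = -0.6667·1.5000 = -1.0000

v = -1.0000, ω = 1.5000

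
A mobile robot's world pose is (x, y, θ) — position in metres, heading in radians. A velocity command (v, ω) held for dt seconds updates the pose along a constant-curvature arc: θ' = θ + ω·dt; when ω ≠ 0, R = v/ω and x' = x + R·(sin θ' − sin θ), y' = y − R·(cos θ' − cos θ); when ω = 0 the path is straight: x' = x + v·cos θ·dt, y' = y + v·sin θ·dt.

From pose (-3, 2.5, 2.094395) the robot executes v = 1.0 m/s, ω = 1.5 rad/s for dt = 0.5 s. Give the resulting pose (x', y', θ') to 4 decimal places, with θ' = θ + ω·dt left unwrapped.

θ' = 2.0944 + 1.5·0.5 = 2.8444
R = v/ω = 1.0/1.5 = 0.6667
x' = -3 + 0.6667·(sin 2.8444 − sin 2.0944) = -3.3821
y' = 2.5 − 0.6667·(cos 2.8444 − cos 2.0944) = 2.8041

(-3.3821, 2.8041, 2.8444)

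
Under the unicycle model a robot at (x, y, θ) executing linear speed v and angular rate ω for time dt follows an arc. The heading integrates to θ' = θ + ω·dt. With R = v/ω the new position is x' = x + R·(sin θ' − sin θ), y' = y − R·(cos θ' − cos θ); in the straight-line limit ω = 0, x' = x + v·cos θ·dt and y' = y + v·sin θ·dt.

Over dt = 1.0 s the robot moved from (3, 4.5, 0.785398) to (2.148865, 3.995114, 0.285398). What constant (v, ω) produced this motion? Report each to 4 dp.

v = -1.0000, ω = -0.5000

Δθ = 0.285398 − 0.785398 = -0.500000
ω = Δθ/dt = -0.500000/1.0 = -0.5000
R = Δx/(sin θ' − sin θ) = 2.0000
v = R·ω = 2.0000·-0.5000 = -1.0000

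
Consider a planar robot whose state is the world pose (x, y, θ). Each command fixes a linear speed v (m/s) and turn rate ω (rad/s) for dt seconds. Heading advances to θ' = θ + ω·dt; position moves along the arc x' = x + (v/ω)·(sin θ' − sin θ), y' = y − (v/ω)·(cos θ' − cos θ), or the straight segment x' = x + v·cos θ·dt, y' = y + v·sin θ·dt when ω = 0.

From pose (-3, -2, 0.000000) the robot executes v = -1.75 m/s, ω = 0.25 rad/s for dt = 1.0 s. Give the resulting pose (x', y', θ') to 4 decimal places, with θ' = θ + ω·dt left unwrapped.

(-4.7318, -2.2176, 0.2500)

θ' = 0.0000 + 0.25·1.0 = 0.2500
R = v/ω = -1.75/0.25 = -7.0000
x' = -3 + -7.0000·(sin 0.2500 − sin 0.0000) = -4.7318
y' = -2 − -7.0000·(cos 0.2500 − cos 0.0000) = -2.2176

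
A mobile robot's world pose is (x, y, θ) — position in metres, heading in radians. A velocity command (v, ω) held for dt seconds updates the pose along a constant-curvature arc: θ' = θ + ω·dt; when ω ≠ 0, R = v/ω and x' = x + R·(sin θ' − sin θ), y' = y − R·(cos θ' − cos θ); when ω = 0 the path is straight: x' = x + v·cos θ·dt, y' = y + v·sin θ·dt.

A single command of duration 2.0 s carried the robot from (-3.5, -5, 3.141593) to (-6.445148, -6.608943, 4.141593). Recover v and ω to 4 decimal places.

Δθ = 4.141593 − 3.141593 = 1.000000
ω = Δθ/dt = 1.000000/2.0 = 0.5000
R = Δx/(sin θ' − sin θ) = 3.5000
v = R·ω = 3.5000·0.5000 = 1.7500

v = 1.7500, ω = 0.5000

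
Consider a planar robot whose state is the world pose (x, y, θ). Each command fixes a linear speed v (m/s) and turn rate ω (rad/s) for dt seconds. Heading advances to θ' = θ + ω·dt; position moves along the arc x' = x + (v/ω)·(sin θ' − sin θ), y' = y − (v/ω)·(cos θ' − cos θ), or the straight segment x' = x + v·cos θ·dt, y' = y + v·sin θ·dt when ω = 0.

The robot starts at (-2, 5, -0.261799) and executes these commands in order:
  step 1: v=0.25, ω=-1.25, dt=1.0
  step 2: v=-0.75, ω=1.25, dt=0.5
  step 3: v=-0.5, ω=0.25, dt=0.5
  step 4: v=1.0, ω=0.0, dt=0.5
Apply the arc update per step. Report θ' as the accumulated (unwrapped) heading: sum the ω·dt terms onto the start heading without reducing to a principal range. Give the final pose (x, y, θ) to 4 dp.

(-1.7939, 5.0007, -0.7618)

step 1: θ'=-1.5118 (R=-0.2000) → pose (-1.8521, 4.8186, -1.5118)
step 2: θ'=-0.8868 (R=-0.6000) → pose (-1.9860, 5.1624, -0.8868)
step 3: θ'=-0.7618 (R=-2.0000) → pose (-2.1557, 5.3458, -0.7618)
step 4: θ'=-0.7618 (straight) → pose (-1.7939, 5.0007, -0.7618)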